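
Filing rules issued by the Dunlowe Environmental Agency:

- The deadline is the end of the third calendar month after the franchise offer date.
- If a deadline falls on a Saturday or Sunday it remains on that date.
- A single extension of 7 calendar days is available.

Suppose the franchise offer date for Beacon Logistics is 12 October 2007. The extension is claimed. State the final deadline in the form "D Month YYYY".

The third month after 12 October 2007 is January 2008, whose last day is 31 January 2008.
No adjustment is made for weekends or holidays, so 31 January 2008 stands.
Applying the 7-calendar-day extension: 31 January 2008 + 7 days = 7 February 2008.
No adjustment is made for weekends or holidays, so 7 February 2008 stands.
The final due date is 7 February 2008.

7 February 2008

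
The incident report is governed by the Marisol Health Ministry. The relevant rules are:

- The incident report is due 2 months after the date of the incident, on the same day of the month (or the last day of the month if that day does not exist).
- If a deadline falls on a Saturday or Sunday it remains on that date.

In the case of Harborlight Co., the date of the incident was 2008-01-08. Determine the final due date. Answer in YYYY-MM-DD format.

2 months after 2008-01-08, on the same day of the month, is 2008-03-08.
2008-03-08 is a Saturday; no weekend or holiday adjustment applies.
Deadline: 2008-03-08.

2008-03-08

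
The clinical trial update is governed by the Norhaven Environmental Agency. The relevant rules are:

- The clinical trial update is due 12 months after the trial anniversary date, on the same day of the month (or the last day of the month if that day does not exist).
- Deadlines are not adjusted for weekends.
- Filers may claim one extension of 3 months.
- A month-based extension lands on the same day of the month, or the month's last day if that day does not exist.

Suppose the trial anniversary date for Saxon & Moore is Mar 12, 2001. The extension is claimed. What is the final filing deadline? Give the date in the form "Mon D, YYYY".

Moving 12 months forward from Mar 12, 2001 on the corresponding day gives Mar 12, 2002.
Mar 12, 2002 falls on a Tuesday. The rules make no weekend/holiday allowance, so it remains Mar 12, 2002.
Applying the 3 months extension: 3 months after Mar 12, 2002 is Jun 12, 2002.
Jun 12, 2002 falls on a Wednesday. The rules make no weekend/holiday allowance, so it remains Jun 12, 2002.
Final deadline: Jun 12, 2002.

Jun 12, 2002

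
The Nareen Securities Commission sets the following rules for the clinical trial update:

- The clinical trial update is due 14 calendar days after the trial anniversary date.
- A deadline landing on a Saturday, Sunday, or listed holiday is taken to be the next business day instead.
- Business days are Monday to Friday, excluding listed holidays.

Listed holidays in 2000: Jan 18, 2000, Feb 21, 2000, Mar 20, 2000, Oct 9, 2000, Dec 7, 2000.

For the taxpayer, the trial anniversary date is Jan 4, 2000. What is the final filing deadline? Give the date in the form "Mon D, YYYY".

Jan 19, 2000

From Jan 4, 2000, 14 calendar days later is Jan 18, 2000.
Jan 18, 2000 falls on a listed holiday. Rolling to the next business day gives Jan 19, 2000, a Wednesday.
Deadline: Jan 19, 2000.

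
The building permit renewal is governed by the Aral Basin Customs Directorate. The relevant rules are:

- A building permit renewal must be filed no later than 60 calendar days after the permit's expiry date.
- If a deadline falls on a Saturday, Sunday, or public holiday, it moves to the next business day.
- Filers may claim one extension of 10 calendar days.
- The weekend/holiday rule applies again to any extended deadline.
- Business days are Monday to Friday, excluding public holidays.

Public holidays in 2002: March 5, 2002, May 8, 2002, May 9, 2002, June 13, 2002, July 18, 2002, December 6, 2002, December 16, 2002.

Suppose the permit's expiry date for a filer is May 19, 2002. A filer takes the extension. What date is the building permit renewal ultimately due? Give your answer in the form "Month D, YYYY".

Adding 60 calendar days to May 19, 2002 gives July 18, 2002.
July 18, 2002 is a listed holiday; the next business day is July 19, 2002 (Friday).
Applying the 10-calendar-day extension: July 19, 2002 + 10 days = July 29, 2002.
July 29, 2002 is a Monday and not a listed holiday, so it stands.
The final due date is July 29, 2002.

July 29, 2002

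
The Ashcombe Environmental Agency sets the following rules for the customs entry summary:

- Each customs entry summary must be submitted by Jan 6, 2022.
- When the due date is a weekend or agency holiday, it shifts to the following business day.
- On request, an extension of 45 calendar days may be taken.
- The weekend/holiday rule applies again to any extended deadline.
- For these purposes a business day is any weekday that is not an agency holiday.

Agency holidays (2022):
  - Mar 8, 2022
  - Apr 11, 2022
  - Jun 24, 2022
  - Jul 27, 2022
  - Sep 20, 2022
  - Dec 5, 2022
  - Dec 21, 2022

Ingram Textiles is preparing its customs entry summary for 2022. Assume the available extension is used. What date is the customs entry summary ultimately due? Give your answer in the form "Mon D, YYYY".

Feb 21, 2022

The statutory due date is Jan 6, 2022.
Jan 6, 2022 (Thursday) is already a business day.
Applying the 45-calendar-day extension: Jan 6, 2022 + 45 days = Feb 20, 2022.
Because Feb 20, 2022 is a Sunday, the deadline becomes Feb 21, 2022 (Monday).
So the filing is due Feb 21, 2022.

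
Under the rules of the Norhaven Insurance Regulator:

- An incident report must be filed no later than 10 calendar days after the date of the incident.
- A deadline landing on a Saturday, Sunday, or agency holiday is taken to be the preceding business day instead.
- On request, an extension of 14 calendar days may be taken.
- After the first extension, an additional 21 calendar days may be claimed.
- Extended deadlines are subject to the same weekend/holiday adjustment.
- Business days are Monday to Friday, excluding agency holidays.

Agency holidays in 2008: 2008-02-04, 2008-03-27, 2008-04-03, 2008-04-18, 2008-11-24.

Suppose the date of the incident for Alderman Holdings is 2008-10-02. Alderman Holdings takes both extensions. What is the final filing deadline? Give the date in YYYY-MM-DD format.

2008-11-14

10 calendar days after 2008-10-02 is 2008-10-12.
2008-10-12 is a Sunday, so it moves to the preceding business day, 2008-10-10 (Friday).
With the 14-day extension, 2008-10-10 becomes 2008-10-24.
2008-10-24 is a Friday and not a listed holiday, so it stands.
Applying the 21-calendar-day extension: 2008-10-24 + 21 days = 2008-11-14.
2008-11-14 falls on a Friday, which is a business day, so no adjustment is needed.
So the filing is due 2008-11-14.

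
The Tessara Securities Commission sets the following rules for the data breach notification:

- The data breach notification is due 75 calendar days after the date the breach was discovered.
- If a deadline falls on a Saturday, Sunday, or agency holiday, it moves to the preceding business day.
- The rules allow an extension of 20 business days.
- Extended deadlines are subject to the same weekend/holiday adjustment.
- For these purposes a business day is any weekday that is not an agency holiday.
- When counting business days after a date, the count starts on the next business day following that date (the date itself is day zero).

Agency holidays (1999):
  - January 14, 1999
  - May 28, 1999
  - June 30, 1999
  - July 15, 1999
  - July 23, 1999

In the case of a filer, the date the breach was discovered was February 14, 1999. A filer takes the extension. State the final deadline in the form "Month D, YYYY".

Trigger date February 14, 1999 + 75 calendar days = April 30, 1999.
Since April 30, 1999 is a Friday and not a holiday, the date is unchanged.
Counting 20 further business days from April 30, 1999 reaches May 31, 1999.
May 31, 1999 is a Monday and not a listed holiday, so it stands.
The final due date is May 31, 1999.

May 31, 1999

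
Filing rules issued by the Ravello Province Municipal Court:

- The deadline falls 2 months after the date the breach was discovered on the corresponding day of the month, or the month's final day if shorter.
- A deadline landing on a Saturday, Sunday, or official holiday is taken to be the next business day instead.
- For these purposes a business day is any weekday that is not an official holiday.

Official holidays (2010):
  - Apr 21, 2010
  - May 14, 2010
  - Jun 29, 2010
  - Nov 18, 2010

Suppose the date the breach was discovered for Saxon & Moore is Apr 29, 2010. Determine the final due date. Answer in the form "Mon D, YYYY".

Jun 30, 2010

2 months after Apr 29, 2010, on the same day of the month, is Jun 29, 2010.
Jun 29, 2010 is a listed holiday; the next business day is Jun 30, 2010 (Wednesday).
So the filing is due Jun 30, 2010.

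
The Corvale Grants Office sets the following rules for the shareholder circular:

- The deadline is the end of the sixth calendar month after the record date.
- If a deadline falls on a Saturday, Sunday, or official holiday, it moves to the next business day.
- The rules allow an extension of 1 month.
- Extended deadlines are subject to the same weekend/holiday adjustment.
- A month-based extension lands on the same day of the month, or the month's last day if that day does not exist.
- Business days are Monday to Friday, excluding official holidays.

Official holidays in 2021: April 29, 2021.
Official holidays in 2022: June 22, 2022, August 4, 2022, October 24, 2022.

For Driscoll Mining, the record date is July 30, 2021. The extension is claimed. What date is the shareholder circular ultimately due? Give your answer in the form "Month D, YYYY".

The sixth month after July 30, 2021 is January 2022, whose last day is January 31, 2022.
January 31, 2022 is a Monday and not a listed holiday, so it stands.
Add 1 month to January 31, 2022: February 28, 2022 (day 31 does not exist in February, so the month's last day is used).
Since February 28, 2022 is a Monday and not a holiday, the date is unchanged.
Final deadline: February 28, 2022.

February 28, 2022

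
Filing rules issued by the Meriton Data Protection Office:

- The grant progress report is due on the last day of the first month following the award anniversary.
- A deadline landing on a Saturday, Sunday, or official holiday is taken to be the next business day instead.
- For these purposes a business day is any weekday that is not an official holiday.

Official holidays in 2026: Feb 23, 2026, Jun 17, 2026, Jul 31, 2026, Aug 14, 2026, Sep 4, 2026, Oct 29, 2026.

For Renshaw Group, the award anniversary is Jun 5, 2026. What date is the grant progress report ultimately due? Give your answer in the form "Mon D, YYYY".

1 month after Jun 5, 2026 falls in July 2026; the last day of that month is Jul 31, 2026.
Jul 31, 2026 falls on a listed holiday. Rolling to the next business day gives Aug 3, 2026, a Monday.
Final deadline: Aug 3, 2026.

Aug 3, 2026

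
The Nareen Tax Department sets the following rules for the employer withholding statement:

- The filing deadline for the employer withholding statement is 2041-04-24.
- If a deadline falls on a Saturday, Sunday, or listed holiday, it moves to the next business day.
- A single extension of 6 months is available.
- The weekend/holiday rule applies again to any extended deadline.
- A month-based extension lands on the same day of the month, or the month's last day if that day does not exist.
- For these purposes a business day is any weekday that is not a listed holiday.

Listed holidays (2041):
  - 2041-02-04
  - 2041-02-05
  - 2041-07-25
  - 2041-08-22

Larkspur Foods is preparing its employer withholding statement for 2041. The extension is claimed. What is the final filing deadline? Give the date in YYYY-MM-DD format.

The stated deadline is 2041-04-24.
Since 2041-04-24 is a Wednesday and not a holiday, the date is unchanged.
Add 6 months to 2041-04-24: 2041-10-24.
2041-10-24 (Thursday) is already a business day.
The final due date is 2041-10-24.

2041-10-24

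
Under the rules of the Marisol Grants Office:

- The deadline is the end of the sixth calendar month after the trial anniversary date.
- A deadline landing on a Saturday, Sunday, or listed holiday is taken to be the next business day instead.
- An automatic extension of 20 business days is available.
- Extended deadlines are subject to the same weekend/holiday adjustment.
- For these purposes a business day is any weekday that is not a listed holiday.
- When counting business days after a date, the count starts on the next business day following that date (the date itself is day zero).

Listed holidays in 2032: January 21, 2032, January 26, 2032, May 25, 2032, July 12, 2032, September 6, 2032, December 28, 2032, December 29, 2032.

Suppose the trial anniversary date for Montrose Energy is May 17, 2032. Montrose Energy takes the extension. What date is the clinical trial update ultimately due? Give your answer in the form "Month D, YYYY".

December 30, 2032

6 months after May 17, 2032 is November 2032; that month ends on November 30, 2032.
November 30, 2032 (Tuesday) is already a business day.
Applying the 20-business-day extension: 20 business days after November 30, 2032 is December 30, 2032.
December 30, 2032 is a Thursday and not a listed holiday, so it stands.
Deadline: December 30, 2032.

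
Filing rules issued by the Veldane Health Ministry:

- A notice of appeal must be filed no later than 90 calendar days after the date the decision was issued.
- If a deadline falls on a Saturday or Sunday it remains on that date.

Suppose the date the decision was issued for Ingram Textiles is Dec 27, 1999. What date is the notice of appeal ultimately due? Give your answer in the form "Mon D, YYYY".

Trigger date Dec 27, 1999 + 90 calendar days = Mar 26, 2000.
No adjustment is made for weekends or holidays, so Mar 26, 2000 stands.
Final deadline: Mar 26, 2000.

Mar 26, 2000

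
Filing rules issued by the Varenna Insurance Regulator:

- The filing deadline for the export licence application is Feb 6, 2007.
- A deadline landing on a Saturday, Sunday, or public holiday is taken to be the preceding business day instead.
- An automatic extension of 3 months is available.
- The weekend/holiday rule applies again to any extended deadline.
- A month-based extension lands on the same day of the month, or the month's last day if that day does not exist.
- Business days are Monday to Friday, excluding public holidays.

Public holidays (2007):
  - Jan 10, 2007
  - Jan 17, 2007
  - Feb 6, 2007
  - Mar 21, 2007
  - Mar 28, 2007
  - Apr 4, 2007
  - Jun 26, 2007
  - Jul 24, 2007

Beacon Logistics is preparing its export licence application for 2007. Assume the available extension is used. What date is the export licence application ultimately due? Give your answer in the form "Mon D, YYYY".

May 4, 2007

The stated deadline is Feb 6, 2007.
Feb 6, 2007 is a listed holiday; the preceding business day is Feb 5, 2007 (Monday).
The 3 months extension carries Feb 5, 2007 to May 5, 2007.
May 5, 2007 is a Saturday; the preceding business day is May 4, 2007 (Friday).
Deadline: May 4, 2007.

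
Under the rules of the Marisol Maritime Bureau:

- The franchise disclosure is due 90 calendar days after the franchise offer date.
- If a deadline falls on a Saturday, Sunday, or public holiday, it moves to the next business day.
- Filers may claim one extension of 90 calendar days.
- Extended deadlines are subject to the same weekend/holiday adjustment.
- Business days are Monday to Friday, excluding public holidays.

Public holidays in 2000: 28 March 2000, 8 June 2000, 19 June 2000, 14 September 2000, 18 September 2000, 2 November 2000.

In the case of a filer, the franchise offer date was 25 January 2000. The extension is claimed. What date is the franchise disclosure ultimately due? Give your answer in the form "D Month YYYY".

90 calendar days after 25 January 2000 is 24 April 2000.
24 April 2000 falls on a Monday, which is a business day, so no adjustment is needed.
With the 90-day extension, 24 April 2000 becomes 23 July 2000.
23 July 2000 is a Sunday; the next business day is 24 July 2000 (Monday).
The final due date is 24 July 2000.

24 July 2000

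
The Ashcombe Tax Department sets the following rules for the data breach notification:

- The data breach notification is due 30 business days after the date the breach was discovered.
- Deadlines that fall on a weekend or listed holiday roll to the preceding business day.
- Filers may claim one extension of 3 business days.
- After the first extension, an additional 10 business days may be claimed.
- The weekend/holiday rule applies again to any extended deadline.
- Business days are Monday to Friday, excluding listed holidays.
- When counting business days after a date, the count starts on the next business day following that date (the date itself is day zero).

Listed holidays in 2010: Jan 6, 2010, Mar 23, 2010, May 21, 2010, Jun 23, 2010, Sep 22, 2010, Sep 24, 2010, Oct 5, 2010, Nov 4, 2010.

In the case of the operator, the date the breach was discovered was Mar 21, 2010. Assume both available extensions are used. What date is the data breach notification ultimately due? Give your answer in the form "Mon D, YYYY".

Starting the day after Mar 21, 2010 and counting 30 business days lands on May 3, 2010.
May 3, 2010 (Monday) is already a business day.
Counting 3 further business days from May 3, 2010 reaches May 6, 2010.
May 6, 2010 (Thursday) is already a business day.
The 10-business-day extension runs from May 6, 2010 to May 20, 2010.
May 20, 2010 falls on a Thursday, which is a business day, so no adjustment is needed.
The final due date is May 20, 2010.

May 20, 2010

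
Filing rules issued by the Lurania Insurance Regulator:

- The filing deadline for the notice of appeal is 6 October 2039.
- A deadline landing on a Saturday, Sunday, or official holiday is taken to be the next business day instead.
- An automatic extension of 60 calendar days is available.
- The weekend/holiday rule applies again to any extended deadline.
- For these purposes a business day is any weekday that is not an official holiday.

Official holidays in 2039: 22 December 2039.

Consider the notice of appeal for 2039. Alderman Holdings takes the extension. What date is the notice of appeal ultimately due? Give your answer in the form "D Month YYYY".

5 December 2039

The stated deadline is 6 October 2039.
Since 6 October 2039 is a Thursday and not a holiday, the date is unchanged.
Applying the 60-calendar-day extension: 6 October 2039 + 60 days = 5 December 2039.
5 December 2039 falls on a Monday, which is a business day, so no adjustment is needed.
Deadline: 5 December 2039.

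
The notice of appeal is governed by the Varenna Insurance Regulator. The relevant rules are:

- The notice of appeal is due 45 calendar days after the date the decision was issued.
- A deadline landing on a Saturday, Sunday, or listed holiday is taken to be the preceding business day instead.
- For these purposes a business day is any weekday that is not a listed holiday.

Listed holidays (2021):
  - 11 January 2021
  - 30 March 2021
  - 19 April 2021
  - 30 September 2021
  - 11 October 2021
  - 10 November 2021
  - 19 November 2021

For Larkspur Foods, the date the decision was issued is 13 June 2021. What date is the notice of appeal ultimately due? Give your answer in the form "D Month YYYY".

28 July 2021

Trigger date 13 June 2021 + 45 calendar days = 28 July 2021.
Since 28 July 2021 is a Wednesday and not a holiday, the date is unchanged.
Deadline: 28 July 2021.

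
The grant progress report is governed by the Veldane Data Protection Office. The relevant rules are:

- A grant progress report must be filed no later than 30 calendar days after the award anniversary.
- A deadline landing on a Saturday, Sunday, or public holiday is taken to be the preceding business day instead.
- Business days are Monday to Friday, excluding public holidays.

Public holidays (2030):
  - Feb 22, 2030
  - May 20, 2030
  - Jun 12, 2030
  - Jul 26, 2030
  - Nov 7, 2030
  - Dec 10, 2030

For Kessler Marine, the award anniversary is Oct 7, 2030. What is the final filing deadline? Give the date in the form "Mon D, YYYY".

Trigger date Oct 7, 2030 + 30 calendar days = Nov 6, 2030.
Nov 6, 2030 (Wednesday) is already a business day.
Deadline: Nov 6, 2030.

Nov 6, 2030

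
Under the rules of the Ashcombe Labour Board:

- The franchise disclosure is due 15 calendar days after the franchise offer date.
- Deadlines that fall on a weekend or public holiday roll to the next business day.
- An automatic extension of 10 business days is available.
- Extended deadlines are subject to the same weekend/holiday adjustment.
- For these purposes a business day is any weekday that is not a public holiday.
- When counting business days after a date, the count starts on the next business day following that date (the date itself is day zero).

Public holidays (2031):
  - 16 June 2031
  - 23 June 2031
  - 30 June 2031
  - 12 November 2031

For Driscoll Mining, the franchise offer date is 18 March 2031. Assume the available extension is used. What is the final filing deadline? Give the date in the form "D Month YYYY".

16 April 2031

From 18 March 2031, 15 calendar days later is 2 April 2031.
2 April 2031 is a Wednesday and not a listed holiday, so it stands.
Applying the 10-business-day extension: 10 business days after 2 April 2031 is 16 April 2031.
16 April 2031 (Wednesday) is already a business day.
The final due date is 16 April 2031.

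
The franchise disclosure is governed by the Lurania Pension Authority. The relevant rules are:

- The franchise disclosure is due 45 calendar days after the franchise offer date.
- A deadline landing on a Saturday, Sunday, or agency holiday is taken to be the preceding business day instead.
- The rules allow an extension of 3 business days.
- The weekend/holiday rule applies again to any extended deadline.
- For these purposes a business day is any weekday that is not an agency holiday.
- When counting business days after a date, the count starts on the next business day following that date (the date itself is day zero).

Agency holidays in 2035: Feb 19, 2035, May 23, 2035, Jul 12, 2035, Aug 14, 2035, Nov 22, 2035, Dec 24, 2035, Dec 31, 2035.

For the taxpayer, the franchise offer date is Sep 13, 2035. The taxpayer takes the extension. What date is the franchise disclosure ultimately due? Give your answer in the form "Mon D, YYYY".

Trigger date Sep 13, 2035 + 45 calendar days = Oct 28, 2035.
Oct 28, 2035 is a Sunday; the preceding business day is Oct 26, 2035 (Friday).
Applying the 3-business-day extension: 3 business days after Oct 26, 2035 is Oct 31, 2035.
Since Oct 31, 2035 is a Wednesday and not a holiday, the date is unchanged.
So the filing is due Oct 31, 2035.

Oct 31, 2035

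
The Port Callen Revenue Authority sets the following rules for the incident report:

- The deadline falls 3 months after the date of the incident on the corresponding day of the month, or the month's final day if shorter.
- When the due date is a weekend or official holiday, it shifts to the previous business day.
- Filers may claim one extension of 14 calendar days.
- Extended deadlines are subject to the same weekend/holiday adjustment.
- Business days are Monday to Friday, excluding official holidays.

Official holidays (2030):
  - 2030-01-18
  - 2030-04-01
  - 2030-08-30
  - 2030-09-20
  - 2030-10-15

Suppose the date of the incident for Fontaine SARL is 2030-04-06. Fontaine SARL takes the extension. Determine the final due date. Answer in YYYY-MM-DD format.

2030-07-19

3 months from 2030-04-06 is 2030-07-06.
2030-07-06 is a Saturday; the preceding business day is 2030-07-05 (Friday).
Add the 14 calendar-day extension to 2030-07-05: 2030-07-19.
Since 2030-07-19 is a Friday and not a holiday, the date is unchanged.
Final deadline: 2030-07-19.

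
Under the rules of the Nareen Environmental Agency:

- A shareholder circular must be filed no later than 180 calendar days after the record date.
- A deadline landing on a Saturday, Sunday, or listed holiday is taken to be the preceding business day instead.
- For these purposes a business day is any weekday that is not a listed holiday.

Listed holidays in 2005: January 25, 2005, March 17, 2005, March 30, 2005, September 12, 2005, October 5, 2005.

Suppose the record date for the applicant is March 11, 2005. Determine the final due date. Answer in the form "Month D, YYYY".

180 calendar days after March 11, 2005 is September 7, 2005.
September 7, 2005 is a Wednesday and not a listed holiday, so it stands.
So the filing is due September 7, 2005.

September 7, 2005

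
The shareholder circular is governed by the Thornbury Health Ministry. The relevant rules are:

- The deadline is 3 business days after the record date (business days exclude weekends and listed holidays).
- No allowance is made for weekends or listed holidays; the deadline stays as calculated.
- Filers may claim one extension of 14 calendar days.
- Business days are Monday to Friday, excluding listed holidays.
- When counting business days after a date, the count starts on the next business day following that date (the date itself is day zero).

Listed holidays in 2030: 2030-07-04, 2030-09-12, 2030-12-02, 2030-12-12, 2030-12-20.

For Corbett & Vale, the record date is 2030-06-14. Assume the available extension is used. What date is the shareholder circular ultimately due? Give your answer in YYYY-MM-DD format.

2030-07-03

3 business days after 2030-06-14, excluding weekends and holidays, is 2030-06-19.
No adjustment is made for weekends or holidays, so 2030-06-19 stands.
Applying the 14-calendar-day extension: 2030-06-19 + 14 days = 2030-07-03.
No adjustment is made for weekends or holidays, so 2030-07-03 stands.
Deadline: 2030-07-03.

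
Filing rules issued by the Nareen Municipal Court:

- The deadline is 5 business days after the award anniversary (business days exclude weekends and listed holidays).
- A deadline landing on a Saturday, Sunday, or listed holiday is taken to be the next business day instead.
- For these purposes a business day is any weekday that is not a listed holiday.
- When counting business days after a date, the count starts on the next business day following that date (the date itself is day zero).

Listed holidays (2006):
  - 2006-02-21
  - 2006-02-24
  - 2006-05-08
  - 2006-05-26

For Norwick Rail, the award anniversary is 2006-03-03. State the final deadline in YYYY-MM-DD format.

5 business days after 2006-03-03, excluding weekends and holidays, is 2006-03-10.
2006-03-10 falls on a Friday, which is a business day, so no adjustment is needed.
Final deadline: 2006-03-10.

2006-03-10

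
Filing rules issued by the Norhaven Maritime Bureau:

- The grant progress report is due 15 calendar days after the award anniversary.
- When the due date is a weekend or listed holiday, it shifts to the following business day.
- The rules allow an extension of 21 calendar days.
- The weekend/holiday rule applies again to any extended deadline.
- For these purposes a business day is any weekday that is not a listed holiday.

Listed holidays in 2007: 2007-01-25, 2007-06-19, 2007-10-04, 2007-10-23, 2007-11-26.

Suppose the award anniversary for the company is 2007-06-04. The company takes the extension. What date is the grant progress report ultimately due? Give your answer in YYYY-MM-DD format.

From 2007-06-04, 15 calendar days later is 2007-06-19.
Because 2007-06-19 is a listed holiday, the deadline becomes 2007-06-20 (Wednesday).
With the 21-day extension, 2007-06-20 becomes 2007-07-11.
2007-07-11 (Wednesday) is already a business day.
Final deadline: 2007-07-11.

2007-07-11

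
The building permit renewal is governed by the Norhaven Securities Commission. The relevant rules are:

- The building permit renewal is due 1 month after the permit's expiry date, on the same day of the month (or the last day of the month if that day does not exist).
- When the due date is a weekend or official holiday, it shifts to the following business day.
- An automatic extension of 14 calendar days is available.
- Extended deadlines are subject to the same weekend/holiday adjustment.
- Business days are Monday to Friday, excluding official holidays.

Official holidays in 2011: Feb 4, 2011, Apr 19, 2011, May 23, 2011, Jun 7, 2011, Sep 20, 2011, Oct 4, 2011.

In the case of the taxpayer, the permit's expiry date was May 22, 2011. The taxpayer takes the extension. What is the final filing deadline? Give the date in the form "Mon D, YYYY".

Jul 6, 2011

1 month after May 22, 2011, on the same day of the month, is Jun 22, 2011.
Jun 22, 2011 falls on a Wednesday, which is a business day, so no adjustment is needed.
Add the 14 calendar-day extension to Jun 22, 2011: Jul 6, 2011.
Jul 6, 2011 falls on a Wednesday, which is a business day, so no adjustment is needed.
Deadline: Jul 6, 2011.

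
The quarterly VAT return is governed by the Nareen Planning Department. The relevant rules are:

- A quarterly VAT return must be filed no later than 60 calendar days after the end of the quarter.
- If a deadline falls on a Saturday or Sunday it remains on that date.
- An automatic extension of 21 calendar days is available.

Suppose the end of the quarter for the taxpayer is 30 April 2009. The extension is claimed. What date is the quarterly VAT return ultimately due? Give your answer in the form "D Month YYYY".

20 July 2009

Adding 60 calendar days to 30 April 2009 gives 29 June 2009.
No adjustment is made for weekends or holidays, so 29 June 2009 stands.
Add the 21 calendar-day extension to 29 June 2009: 20 July 2009.
No adjustment is made for weekends or holidays, so 20 July 2009 stands.
So the filing is due 20 July 2009.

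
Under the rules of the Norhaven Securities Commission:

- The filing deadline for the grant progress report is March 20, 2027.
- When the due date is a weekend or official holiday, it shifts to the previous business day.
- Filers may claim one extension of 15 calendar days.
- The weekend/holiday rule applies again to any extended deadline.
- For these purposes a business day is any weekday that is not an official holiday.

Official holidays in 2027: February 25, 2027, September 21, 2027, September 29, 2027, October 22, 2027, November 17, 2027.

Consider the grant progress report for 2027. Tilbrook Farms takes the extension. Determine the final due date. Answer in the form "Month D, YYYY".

The statutory due date is March 20, 2027.
Because March 20, 2027 is a Saturday, the deadline becomes March 19, 2027 (Friday).
With the 15-day extension, March 19, 2027 becomes April 3, 2027.
Because April 3, 2027 is a Saturday, the deadline becomes April 2, 2027 (Friday).
So the filing is due April 2, 2027.

April 2, 2027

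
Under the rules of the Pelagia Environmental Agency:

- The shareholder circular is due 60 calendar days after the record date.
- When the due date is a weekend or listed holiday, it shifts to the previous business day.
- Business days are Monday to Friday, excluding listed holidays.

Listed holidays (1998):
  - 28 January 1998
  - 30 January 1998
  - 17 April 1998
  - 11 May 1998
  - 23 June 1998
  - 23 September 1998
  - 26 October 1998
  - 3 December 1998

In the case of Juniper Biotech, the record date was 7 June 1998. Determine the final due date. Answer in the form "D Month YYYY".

Adding 60 calendar days to 7 June 1998 gives 6 August 1998.
6 August 1998 (Thursday) is already a business day.
So the filing is due 6 August 1998.

6 August 1998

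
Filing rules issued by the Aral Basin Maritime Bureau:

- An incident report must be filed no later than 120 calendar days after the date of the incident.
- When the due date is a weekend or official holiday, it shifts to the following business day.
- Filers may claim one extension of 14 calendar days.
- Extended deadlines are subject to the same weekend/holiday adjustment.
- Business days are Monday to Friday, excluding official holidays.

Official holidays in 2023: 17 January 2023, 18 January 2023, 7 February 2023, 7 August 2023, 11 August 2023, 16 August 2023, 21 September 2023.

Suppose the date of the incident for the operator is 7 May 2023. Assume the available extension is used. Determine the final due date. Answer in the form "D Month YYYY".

Trigger date 7 May 2023 + 120 calendar days = 4 September 2023.
4 September 2023 falls on a Monday, which is a business day, so no adjustment is needed.
Applying the 14-calendar-day extension: 4 September 2023 + 14 days = 18 September 2023.
18 September 2023 (Monday) is already a business day.
The final due date is 18 September 2023.

18 September 2023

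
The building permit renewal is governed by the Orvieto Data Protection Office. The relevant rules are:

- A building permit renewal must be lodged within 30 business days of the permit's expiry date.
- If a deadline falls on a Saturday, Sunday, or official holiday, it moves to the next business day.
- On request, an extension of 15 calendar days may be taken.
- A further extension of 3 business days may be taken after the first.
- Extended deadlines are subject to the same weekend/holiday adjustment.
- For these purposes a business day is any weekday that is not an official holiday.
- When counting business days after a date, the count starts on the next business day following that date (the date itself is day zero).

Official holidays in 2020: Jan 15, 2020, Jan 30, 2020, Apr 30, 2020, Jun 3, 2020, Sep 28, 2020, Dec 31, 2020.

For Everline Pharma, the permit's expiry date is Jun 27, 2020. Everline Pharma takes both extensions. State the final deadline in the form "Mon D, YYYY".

Counting 30 business days after Jun 27, 2020 (skipping weekends and listed holidays) reaches Aug 7, 2020.
Aug 7, 2020 falls on a Friday, which is a business day, so no adjustment is needed.
Add the 15 calendar-day extension to Aug 7, 2020: Aug 22, 2020.
Aug 22, 2020 is a Saturday, so it moves to the next business day, Aug 24, 2020 (Monday).
Counting 3 further business days from Aug 24, 2020 reaches Aug 27, 2020.
Aug 27, 2020 (Thursday) is already a business day.
So the filing is due Aug 27, 2020.

Aug 27, 2020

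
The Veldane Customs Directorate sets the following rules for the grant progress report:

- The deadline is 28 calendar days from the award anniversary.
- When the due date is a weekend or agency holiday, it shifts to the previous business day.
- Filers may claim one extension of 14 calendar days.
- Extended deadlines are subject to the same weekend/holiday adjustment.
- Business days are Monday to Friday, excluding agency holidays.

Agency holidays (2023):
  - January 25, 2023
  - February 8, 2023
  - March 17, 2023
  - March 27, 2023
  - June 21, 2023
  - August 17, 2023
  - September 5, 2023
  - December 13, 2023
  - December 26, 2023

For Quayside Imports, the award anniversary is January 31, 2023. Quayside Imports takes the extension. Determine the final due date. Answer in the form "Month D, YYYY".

28 calendar days after January 31, 2023 is February 28, 2023.
February 28, 2023 is a Tuesday and not a listed holiday, so it stands.
The 14-calendar-day extension moves the deadline from February 28, 2023 to March 14, 2023.
March 14, 2023 (Tuesday) is already a business day.
So the filing is due March 14, 2023.

March 14, 2023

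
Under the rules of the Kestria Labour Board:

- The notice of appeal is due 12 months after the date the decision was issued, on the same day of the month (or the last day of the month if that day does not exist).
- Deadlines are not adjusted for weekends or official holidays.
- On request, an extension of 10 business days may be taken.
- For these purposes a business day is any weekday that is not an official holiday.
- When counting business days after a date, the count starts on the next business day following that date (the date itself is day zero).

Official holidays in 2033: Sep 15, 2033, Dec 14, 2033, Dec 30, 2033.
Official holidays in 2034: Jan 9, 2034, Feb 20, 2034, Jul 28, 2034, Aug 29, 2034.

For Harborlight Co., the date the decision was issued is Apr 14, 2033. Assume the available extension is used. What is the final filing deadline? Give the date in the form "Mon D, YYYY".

Apr 28, 2034

Moving 12 months forward from Apr 14, 2033 on the corresponding day gives Apr 14, 2034.
Apr 14, 2034 falls on a Friday. The rules make no weekend/holiday allowance, so it remains Apr 14, 2034.
Applying the 10-business-day extension: 10 business days after Apr 14, 2034 is Apr 28, 2034.
Apr 28, 2034 is a Friday; no weekend or holiday adjustment applies.
Final deadline: Apr 28, 2034.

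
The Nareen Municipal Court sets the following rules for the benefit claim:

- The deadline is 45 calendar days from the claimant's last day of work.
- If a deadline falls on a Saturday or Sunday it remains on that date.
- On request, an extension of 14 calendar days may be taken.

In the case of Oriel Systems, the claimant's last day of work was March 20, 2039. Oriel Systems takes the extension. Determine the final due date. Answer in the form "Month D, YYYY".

May 18, 2039

Trigger date March 20, 2039 + 45 calendar days = May 4, 2039.
May 4, 2039 is a Wednesday; no weekend or holiday adjustment applies.
With the 14-day extension, May 4, 2039 becomes May 18, 2039.
May 18, 2039 is a Wednesday; no weekend or holiday adjustment applies.
Final deadline: May 18, 2039.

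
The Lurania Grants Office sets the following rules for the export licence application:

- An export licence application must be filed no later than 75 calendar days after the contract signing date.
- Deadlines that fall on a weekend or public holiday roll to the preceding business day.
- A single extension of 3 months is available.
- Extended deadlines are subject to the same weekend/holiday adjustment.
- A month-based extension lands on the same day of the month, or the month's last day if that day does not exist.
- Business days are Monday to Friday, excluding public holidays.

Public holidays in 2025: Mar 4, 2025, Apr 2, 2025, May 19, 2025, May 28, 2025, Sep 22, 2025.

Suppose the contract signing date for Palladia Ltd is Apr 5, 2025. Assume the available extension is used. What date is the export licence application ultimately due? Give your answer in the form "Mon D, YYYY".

Sep 19, 2025

Adding 75 calendar days to Apr 5, 2025 gives Jun 19, 2025.
Jun 19, 2025 falls on a Thursday, which is a business day, so no adjustment is needed.
The 3 months extension carries Jun 19, 2025 to Sep 19, 2025.
Sep 19, 2025 is a Friday and not a listed holiday, so it stands.
Final deadline: Sep 19, 2025.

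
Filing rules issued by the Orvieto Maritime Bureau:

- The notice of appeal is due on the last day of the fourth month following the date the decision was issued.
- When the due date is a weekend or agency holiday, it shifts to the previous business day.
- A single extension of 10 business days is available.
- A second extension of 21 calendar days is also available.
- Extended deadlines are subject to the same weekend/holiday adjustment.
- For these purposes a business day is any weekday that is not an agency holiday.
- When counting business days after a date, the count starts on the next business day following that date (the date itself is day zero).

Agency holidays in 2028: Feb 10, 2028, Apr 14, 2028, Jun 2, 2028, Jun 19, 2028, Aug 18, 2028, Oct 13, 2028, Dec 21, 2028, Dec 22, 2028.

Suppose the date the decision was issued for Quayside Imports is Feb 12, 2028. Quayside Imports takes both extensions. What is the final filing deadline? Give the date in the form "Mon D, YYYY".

4 months after Feb 12, 2028 falls in June 2028; the last day of that month is Jun 30, 2028.
Jun 30, 2028 falls on a Friday, which is a business day, so no adjustment is needed.
The 10-business-day extension runs from Jun 30, 2028 to Jul 14, 2028.
Jul 14, 2028 (Friday) is already a business day.
Add the 21 calendar-day extension to Jul 14, 2028: Aug 4, 2028.
Since Aug 4, 2028 is a Friday and not a holiday, the date is unchanged.
So the filing is due Aug 4, 2028.

Aug 4, 2028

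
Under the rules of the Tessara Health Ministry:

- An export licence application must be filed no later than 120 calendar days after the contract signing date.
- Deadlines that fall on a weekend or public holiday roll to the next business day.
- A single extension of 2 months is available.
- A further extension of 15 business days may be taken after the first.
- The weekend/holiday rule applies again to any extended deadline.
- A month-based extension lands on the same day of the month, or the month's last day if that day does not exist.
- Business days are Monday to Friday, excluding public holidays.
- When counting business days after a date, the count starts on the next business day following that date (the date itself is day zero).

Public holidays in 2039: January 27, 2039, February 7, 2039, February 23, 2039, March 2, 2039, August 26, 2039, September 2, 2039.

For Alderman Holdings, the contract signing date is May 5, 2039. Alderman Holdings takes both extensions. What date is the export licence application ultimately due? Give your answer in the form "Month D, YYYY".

From May 5, 2039, 120 calendar days later is September 2, 2039.
Because September 2, 2039 is a listed holiday, the deadline becomes September 5, 2039 (Monday).
Add 2 months to September 5, 2039: November 5, 2039.
November 5, 2039 is a Saturday, so it moves to the next business day, November 7, 2039 (Monday).
The 15-business-day extension runs from November 7, 2039 to November 28, 2039.
November 28, 2039 (Monday) is already a business day.
The final due date is November 28, 2039.

November 28, 2039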